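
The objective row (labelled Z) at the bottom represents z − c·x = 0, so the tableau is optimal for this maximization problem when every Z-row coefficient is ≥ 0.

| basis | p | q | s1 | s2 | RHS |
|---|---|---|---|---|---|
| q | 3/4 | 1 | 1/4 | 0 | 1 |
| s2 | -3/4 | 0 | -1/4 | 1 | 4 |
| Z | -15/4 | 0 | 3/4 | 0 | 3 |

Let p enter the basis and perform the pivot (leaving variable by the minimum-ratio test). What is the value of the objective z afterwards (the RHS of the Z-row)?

8

Ratio test on column p — row 1: 1/(3/4) = 4/3; row 2: entry -3/4 ≤ 0. Minimum is 4/3 at row 1 (q leaves); pivot element 3/4.
Pivot on row 1; the Z-row RHS becomes 3 − (-15/4)·(4/3) = 8.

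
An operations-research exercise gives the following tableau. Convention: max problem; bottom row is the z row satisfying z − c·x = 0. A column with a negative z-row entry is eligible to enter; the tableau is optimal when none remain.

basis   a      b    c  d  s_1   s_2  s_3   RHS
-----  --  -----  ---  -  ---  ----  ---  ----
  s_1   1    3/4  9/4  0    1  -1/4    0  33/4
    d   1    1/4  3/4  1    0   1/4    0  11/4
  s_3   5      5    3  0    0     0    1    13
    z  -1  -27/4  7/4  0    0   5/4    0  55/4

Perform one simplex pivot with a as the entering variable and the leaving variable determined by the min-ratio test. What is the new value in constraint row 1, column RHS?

113/20

Ratio test on column a — row 1: (33/4)/1 = 33/4; row 2: (11/4)/1 = 11/4; row 3: 13/5 = 13/5. Minimum is 13/5 at row 3 (s_3 leaves); pivot element 5.
Divide row 3 by 5; eliminate column a from the other rows.
Row 1 update in column RHS: 33/4 − 1·(13/5) = 113/20.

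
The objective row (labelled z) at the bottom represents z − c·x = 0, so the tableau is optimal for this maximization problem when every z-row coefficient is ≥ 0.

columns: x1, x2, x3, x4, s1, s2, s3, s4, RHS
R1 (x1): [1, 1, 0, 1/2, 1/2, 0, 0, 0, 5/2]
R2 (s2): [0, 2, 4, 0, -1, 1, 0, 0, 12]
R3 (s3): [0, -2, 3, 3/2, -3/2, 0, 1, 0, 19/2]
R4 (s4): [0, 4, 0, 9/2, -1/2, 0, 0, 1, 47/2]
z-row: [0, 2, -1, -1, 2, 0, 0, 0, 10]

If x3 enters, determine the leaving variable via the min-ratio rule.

s2

Column x3 entries and ratios — x1: 0 ≤ 0, skip; s2: 12/4 = 3; s3: (19/2)/3 = 19/6; s4: 0 ≤ 0, skip.
Smallest ratio is 3 in the row of s2, so s2 leaves.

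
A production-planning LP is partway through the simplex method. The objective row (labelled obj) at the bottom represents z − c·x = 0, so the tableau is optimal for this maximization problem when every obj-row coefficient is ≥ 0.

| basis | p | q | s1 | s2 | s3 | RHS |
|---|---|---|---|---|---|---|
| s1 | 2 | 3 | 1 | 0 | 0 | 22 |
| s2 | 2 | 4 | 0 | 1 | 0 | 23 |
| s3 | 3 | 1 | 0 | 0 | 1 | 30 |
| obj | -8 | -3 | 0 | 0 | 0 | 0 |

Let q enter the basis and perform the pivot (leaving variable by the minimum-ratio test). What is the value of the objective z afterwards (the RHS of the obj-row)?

Ratio test on column q — row 1: 22/3 = 22/3; row 2: 23/4 = 23/4; row 3: 30/1 = 30. Minimum is 23/4 at row 2 (s2 leaves); pivot element 4.
Pivot on row 2; the obj-row RHS becomes 0 − (-3)·(23/4) = 69/4.

69/4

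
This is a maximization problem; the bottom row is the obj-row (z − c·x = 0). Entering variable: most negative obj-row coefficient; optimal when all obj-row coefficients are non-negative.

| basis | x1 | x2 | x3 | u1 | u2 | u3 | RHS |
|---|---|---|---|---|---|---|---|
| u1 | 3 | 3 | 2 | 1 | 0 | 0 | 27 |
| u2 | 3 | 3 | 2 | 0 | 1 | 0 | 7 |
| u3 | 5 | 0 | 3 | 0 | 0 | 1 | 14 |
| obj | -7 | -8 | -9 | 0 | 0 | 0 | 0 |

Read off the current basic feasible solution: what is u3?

14

u3 is basic (row 3); its value is the RHS of that row, 14.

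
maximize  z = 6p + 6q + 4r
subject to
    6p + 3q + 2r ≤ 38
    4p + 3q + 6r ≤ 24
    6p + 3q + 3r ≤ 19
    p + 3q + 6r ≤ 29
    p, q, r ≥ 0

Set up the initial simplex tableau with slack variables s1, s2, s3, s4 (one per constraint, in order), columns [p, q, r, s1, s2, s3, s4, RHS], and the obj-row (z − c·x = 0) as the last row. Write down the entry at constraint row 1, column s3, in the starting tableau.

Slack s3 belongs to constraint 3; its column is the unit vector e_3, so the entry in row 1 is 0.

0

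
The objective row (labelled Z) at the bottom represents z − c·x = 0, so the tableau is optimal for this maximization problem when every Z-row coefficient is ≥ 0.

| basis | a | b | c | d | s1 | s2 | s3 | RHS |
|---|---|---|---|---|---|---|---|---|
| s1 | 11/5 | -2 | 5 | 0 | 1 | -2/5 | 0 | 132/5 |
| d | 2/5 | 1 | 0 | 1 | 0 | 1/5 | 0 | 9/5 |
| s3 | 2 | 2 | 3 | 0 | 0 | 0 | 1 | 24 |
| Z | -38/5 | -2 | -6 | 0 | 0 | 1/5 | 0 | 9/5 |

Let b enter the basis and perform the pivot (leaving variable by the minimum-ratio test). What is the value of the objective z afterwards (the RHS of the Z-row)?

27/5

Ratio test on column b — row 1: entry -2 ≤ 0; row 2: (9/5)/1 = 9/5; row 3: 24/2 = 12. Minimum is 9/5 at row 2 (d leaves); pivot element 1.
Pivot on row 2; the Z-row RHS becomes 9/5 − (-2)·(9/5) = 27/5.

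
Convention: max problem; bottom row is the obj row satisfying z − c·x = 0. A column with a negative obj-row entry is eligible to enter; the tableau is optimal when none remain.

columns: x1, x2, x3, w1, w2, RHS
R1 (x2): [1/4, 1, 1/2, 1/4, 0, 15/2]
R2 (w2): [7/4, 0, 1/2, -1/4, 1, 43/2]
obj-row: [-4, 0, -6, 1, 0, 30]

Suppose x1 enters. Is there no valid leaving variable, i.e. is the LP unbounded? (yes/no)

no

Column x1 has positive entries in row(s) 1, 2, so the ratio test bounds it — not unbounded.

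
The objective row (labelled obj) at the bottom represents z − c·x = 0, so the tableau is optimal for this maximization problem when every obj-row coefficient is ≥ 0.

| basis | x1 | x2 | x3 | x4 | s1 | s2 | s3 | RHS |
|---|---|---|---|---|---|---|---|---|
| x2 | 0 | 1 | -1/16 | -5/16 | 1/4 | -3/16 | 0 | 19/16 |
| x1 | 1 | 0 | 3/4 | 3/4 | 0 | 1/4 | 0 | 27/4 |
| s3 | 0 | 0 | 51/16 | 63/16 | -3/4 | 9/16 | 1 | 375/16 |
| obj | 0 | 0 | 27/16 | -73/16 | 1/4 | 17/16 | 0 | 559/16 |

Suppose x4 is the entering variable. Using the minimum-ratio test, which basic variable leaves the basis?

Column x4 entries and ratios — x2: -5/16 ≤ 0, skip; x1: (27/4)/(3/4) = 9; s3: (375/16)/(63/16) = 125/21.
Smallest ratio is 125/21 in the row of s3, so s3 leaves.

s3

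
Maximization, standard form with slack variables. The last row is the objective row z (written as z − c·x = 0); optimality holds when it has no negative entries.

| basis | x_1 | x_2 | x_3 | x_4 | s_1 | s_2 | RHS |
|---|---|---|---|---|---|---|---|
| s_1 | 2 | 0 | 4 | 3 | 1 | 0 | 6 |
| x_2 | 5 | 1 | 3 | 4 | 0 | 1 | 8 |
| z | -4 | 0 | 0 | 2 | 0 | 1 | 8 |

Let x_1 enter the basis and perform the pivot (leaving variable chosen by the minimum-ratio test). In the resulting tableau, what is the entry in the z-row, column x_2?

Ratio test on column x_1 — row 1: 6/2 = 3; row 2: 8/5 = 8/5. Minimum is 8/5 at row 2 (x_2 leaves); pivot element 5.
Divide row 2 by 5; eliminate column x_1 from the other rows.
z-row update in column x_2: 0 − (-4)·(1/5) = 4/5.

4/5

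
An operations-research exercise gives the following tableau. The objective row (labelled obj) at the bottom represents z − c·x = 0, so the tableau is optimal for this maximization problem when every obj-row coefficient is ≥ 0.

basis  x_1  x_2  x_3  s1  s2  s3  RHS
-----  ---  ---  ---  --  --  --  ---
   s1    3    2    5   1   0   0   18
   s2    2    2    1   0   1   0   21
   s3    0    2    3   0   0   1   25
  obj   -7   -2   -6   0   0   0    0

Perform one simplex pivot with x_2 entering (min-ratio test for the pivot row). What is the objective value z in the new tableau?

18

Ratio test on column x_2 — row 1: 18/2 = 9; row 2: 21/2 = 21/2; row 3: 25/2 = 25/2. Minimum is 9 at row 1 (s1 leaves); pivot element 2.
Pivot on row 1; the obj-row RHS becomes 0 − (-2)·9 = 18.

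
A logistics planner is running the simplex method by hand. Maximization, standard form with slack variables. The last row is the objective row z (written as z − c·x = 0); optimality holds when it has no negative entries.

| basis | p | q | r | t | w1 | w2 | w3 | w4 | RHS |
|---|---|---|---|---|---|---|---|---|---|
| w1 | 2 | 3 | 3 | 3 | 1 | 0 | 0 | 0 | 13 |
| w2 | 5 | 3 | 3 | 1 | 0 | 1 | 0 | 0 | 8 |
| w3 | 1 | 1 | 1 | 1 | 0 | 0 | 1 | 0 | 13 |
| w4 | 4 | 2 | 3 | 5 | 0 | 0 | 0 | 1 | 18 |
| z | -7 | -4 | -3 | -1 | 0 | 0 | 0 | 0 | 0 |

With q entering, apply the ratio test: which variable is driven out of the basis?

w2

Column q entries and ratios — w1: 13/3 = 13/3; w2: 8/3 = 8/3; w3: 13/1 = 13; w4: 18/2 = 9.
Smallest ratio is 8/3 in the row of w2, so w2 leaves.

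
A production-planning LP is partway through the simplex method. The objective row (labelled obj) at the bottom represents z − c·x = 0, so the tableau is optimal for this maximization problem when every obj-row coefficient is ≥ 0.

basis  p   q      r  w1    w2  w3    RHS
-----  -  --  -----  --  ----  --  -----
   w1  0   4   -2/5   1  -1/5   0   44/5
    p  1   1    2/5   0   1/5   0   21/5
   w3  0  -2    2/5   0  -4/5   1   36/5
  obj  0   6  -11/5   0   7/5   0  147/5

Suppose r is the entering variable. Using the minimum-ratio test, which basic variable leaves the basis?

p

Column r entries and ratios — w1: -2/5 ≤ 0, skip; p: (21/5)/(2/5) = 21/2; w3: (36/5)/(2/5) = 18.
Smallest ratio is 21/2 in the row of p, so p leaves.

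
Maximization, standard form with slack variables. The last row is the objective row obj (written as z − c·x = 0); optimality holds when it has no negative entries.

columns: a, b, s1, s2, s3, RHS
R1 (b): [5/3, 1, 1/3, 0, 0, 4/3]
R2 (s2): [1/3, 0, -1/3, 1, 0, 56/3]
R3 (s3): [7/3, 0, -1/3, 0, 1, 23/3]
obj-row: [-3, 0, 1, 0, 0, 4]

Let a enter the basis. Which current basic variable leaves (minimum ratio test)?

b

Column a entries and ratios — b: (4/3)/(5/3) = 4/5; s2: (56/3)/(1/3) = 56; s3: (23/3)/(7/3) = 23/7.
Smallest ratio is 4/5 in the row of b, so b leaves.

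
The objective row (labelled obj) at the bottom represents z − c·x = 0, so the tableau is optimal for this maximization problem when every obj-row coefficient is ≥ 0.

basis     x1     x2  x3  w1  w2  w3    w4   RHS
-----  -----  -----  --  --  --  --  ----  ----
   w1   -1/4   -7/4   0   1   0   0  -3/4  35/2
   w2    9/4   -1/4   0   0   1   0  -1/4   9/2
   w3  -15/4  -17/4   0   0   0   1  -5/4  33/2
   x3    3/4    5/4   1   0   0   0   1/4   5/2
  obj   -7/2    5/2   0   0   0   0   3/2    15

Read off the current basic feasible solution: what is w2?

9/2

w2 is basic (row 2); its value is the RHS of that row, 9/2.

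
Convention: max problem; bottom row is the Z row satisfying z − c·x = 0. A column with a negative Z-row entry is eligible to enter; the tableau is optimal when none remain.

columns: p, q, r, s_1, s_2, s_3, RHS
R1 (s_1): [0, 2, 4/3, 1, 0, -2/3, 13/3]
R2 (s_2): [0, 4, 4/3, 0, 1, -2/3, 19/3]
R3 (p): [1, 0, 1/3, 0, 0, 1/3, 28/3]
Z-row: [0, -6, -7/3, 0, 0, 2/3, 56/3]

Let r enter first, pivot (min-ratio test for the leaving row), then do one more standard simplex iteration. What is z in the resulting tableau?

115/4

Ratio test on column r — row 1: (13/3)/(4/3) = 13/4; row 2: (19/3)/(4/3) = 19/4; row 3: (28/3)/(1/3) = 28. Minimum is 13/4 at row 1 (s_1 leaves); pivot element 4/3.
Pivot on row 1; the Z-row RHS becomes 56/3 − (-7/3)·(13/4) = 105/4.
Next entering variable (most negative Z-row entry -5/2): q.
Ratio test on column q — row 1: (13/4)/(3/2) = 13/6; row 2: 2/2 = 1; row 3: entry -1/2 ≤ 0. Minimum is 1 at row 2 (s_2 leaves); pivot element 2.
After the second pivot the Z-row RHS is 105/4 − (-5/2)·1 = 115/4.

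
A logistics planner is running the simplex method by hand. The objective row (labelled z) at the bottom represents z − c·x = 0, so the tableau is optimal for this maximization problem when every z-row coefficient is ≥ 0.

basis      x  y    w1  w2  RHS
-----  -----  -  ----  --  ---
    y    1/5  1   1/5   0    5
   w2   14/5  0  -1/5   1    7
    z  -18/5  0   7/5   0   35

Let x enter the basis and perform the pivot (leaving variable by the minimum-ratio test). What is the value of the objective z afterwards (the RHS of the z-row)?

44

Ratio test on column x — row 1: 5/(1/5) = 25; row 2: 7/(14/5) = 5/2. Minimum is 5/2 at row 2 (w2 leaves); pivot element 14/5.
Pivot on row 2; the z-row RHS becomes 35 − (-18/5)·(5/2) = 44.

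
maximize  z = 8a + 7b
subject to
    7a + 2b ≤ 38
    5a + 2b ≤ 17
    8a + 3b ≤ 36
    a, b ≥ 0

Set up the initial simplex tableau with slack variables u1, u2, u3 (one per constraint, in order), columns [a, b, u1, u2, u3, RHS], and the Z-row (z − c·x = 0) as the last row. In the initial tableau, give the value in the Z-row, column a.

-8

The Z-row carries the negated objective coefficients: the a entry is -8.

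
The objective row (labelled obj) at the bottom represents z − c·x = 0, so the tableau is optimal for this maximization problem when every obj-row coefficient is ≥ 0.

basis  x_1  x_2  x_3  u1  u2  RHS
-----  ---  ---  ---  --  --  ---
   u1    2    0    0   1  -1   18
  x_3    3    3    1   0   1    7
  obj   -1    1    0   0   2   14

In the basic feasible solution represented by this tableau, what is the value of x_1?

0

x_1 is not in the basis, so in the current basic feasible solution x_1 = 0.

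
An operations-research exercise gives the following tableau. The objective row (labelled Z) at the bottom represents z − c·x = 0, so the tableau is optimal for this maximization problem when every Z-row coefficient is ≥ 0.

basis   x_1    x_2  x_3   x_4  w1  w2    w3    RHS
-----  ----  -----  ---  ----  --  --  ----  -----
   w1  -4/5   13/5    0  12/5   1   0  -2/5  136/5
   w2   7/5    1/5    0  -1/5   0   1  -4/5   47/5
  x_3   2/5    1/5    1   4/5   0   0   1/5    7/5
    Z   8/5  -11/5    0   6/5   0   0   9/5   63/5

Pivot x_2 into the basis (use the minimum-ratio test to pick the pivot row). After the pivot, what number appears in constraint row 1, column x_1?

Ratio test on column x_2 — row 1: (136/5)/(13/5) = 136/13; row 2: (47/5)/(1/5) = 47; row 3: (7/5)/(1/5) = 7. Minimum is 7 at row 3 (x_3 leaves); pivot element 1/5.
Divide row 3 by 1/5; eliminate column x_2 from the other rows.
Row 1 update in column x_1: -4/5 − (13/5)·2 = -6.

-6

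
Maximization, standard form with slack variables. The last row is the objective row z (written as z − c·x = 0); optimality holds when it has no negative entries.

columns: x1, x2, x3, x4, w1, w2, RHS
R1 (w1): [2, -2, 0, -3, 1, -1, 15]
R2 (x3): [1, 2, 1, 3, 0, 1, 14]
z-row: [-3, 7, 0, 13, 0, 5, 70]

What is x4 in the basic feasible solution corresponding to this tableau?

0

x4 is not in the basis, so in the current basic feasible solution x4 = 0.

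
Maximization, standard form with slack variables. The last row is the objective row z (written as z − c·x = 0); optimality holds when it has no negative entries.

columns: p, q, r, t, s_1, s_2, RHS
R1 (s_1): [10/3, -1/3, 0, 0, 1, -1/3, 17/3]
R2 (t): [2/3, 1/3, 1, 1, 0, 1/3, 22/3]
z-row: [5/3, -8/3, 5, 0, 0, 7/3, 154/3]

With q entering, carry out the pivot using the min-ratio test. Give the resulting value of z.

Ratio test on column q — row 1: entry -1/3 ≤ 0; row 2: (22/3)/(1/3) = 22. Minimum is 22 at row 2 (t leaves); pivot element 1/3.
Pivot on row 2; the z-row RHS becomes 154/3 − (-8/3)·22 = 110.

110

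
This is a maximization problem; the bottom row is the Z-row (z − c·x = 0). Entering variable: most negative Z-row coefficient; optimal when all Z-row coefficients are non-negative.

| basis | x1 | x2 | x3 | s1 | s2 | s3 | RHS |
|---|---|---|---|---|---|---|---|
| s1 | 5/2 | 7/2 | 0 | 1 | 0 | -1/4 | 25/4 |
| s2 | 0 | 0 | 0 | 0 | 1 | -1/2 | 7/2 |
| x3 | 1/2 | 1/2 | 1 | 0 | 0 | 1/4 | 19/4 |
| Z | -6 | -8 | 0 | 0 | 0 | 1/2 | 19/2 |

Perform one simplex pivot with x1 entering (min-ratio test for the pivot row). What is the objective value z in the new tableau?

49/2

Ratio test on column x1 — row 1: (25/4)/(5/2) = 5/2; row 2: entry 0 ≤ 0; row 3: (19/4)/(1/2) = 19/2. Minimum is 5/2 at row 1 (s1 leaves); pivot element 5/2.
Pivot on row 1; the Z-row RHS becomes 19/2 − (-6)·(5/2) = 49/2.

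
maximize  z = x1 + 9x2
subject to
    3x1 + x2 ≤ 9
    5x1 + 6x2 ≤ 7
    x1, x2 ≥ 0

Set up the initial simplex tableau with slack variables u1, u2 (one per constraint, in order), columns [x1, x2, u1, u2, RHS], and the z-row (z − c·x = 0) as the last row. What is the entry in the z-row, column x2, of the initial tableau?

The z-row carries the negated objective coefficients: the x2 entry is -9.

-9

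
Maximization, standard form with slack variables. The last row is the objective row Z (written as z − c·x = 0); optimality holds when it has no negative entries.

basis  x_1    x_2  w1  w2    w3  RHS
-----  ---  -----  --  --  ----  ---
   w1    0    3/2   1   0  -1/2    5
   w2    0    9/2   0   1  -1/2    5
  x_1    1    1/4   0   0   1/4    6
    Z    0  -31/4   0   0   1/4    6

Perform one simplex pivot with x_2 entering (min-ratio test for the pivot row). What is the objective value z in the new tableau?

263/18

Ratio test on column x_2 — row 1: 5/(3/2) = 10/3; row 2: 5/(9/2) = 10/9; row 3: 6/(1/4) = 24. Minimum is 10/9 at row 2 (w2 leaves); pivot element 9/2.
Pivot on row 2; the Z-row RHS becomes 6 − (-31/4)·(10/9) = 263/18.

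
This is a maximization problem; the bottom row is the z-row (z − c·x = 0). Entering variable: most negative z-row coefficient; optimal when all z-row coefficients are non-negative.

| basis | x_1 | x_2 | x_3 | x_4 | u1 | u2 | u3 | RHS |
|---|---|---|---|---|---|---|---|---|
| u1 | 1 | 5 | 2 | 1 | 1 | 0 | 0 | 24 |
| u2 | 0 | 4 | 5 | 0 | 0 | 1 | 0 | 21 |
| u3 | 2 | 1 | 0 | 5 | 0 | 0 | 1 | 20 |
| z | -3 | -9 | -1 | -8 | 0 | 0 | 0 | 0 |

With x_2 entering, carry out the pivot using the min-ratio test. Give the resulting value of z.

Ratio test on column x_2 — row 1: 24/5 = 24/5; row 2: 21/4 = 21/4; row 3: 20/1 = 20. Minimum is 24/5 at row 1 (u1 leaves); pivot element 5.
Pivot on row 1; the z-row RHS becomes 0 − (-9)·(24/5) = 216/5.

216/5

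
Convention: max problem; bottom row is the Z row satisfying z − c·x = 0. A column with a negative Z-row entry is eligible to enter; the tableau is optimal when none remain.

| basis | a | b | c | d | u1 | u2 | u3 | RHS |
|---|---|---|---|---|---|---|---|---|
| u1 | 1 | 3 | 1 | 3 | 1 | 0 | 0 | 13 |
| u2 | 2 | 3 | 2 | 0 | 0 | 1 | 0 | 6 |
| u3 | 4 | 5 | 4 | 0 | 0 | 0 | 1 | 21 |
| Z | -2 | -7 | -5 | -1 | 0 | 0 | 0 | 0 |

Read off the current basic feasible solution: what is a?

0

a is not in the basis, so in the current basic feasible solution a = 0.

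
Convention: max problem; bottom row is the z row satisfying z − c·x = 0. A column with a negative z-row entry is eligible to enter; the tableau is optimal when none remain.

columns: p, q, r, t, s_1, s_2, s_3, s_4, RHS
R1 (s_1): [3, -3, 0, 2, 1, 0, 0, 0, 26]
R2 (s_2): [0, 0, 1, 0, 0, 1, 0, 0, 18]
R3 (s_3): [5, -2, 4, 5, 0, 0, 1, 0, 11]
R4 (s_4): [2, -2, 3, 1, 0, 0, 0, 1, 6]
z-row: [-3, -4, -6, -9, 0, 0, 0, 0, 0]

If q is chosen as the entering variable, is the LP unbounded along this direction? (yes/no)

Every constraint-row entry in column q is ≤ 0, so increasing q is unbounded.

yes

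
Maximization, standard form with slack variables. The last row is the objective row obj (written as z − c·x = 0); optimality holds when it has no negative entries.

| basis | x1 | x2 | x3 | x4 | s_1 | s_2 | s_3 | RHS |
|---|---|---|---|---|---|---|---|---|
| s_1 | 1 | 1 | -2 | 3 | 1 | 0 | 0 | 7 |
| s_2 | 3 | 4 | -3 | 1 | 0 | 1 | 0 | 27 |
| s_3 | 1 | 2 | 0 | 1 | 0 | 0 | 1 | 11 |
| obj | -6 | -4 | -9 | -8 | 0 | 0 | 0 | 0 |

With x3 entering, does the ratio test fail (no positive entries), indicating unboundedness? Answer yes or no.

yes

Every constraint-row entry in column x3 is ≤ 0, so increasing x3 is unbounded.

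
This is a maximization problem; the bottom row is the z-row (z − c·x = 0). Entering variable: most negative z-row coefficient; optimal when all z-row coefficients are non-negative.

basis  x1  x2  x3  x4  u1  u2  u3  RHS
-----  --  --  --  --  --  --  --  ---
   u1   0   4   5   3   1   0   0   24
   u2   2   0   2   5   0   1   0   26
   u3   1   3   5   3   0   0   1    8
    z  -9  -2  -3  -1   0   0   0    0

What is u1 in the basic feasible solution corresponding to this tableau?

24

u1 is basic (row 1); its value is the RHS of that row, 24.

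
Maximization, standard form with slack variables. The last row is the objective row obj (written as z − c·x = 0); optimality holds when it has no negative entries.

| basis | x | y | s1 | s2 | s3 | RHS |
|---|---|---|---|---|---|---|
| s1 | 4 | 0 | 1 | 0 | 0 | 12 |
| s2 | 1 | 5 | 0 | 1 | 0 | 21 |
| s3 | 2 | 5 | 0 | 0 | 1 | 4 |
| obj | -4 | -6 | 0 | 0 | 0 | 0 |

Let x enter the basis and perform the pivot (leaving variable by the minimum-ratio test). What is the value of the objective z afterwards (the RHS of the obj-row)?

Ratio test on column x — row 1: 12/4 = 3; row 2: 21/1 = 21; row 3: 4/2 = 2. Minimum is 2 at row 3 (s3 leaves); pivot element 2.
Pivot on row 3; the obj-row RHS becomes 0 − (-4)·2 = 8.

8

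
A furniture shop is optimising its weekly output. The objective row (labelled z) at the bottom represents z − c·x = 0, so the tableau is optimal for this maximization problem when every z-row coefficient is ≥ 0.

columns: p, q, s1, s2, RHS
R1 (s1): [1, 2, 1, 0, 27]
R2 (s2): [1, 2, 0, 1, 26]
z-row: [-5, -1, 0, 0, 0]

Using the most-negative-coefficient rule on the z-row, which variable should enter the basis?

Negative z-row entries: p: -5, q: -1.
The most negative is -5 in column p, so p enters.

p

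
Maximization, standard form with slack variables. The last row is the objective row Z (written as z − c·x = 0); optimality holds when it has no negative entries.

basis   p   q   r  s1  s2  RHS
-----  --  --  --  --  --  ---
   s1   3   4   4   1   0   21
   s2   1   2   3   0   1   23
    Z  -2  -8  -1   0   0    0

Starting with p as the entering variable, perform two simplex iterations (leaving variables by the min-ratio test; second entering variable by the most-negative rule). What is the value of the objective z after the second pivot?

Ratio test on column p — row 1: 21/3 = 7; row 2: 23/1 = 23. Minimum is 7 at row 1 (s1 leaves); pivot element 3.
Pivot on row 1; the Z-row RHS becomes 0 − (-2)·7 = 14.
Next entering variable (most negative Z-row entry -16/3): q.
Ratio test on column q — row 1: 7/(4/3) = 21/4; row 2: 16/(2/3) = 24. Minimum is 21/4 at row 1 (p leaves); pivot element 4/3.
After the second pivot the Z-row RHS is 14 − (-16/3)·(21/4) = 42.

42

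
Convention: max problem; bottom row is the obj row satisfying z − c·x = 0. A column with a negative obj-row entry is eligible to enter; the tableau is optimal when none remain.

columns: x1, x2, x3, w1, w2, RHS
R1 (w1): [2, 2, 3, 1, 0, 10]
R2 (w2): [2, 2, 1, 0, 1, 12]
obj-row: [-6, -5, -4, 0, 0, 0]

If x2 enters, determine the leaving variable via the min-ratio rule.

w1

Column x2 entries and ratios — w1: 10/2 = 5; w2: 12/2 = 6.
Smallest ratio is 5 in the row of w1, so w1 leaves.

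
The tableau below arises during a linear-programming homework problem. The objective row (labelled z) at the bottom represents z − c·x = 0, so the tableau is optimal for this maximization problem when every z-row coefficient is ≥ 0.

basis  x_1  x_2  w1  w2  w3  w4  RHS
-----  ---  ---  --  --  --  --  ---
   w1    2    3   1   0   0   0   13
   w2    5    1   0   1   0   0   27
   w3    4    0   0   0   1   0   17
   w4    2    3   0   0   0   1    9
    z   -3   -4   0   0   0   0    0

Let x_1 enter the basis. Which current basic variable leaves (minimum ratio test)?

Column x_1 entries and ratios — w1: 13/2 = 13/2; w2: 27/5 = 27/5; w3: 17/4 = 17/4; w4: 9/2 = 9/2.
Smallest ratio is 17/4 in the row of w3, so w3 leaves.

w3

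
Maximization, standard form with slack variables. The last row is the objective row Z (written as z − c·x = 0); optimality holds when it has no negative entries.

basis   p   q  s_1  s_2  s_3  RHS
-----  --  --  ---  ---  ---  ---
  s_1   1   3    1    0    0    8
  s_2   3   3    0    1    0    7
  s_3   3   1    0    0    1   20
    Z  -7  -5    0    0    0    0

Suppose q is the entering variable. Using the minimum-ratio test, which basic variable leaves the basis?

s_2

Column q entries and ratios — s_1: 8/3 = 8/3; s_2: 7/3 = 7/3; s_3: 20/1 = 20.
Smallest ratio is 7/3 in the row of s_2, so s_2 leaves.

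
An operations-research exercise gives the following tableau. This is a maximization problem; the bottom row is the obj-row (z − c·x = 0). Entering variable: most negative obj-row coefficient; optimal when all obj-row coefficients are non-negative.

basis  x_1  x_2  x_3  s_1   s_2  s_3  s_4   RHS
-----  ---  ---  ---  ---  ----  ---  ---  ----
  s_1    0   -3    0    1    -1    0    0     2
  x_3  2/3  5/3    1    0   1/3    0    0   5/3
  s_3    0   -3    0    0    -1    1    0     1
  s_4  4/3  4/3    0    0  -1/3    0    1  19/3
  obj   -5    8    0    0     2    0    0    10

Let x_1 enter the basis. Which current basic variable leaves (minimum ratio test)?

Column x_1 entries and ratios — s_1: 0 ≤ 0, skip; x_3: (5/3)/(2/3) = 5/2; s_3: 0 ≤ 0, skip; s_4: (19/3)/(4/3) = 19/4.
Smallest ratio is 5/2 in the row of x_3, so x_3 leaves.

x_3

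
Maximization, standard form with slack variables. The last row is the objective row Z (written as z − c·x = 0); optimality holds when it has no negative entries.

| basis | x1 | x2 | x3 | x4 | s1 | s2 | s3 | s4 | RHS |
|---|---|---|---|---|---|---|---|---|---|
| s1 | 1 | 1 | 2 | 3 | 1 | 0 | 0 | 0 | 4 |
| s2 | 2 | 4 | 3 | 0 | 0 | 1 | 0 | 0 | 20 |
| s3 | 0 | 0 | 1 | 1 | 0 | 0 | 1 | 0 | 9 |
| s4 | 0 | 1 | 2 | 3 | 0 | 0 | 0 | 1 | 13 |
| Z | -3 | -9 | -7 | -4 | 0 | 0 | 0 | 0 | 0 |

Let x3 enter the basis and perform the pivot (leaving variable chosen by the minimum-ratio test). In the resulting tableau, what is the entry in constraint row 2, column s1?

Ratio test on column x3 — row 1: 4/2 = 2; row 2: 20/3 = 20/3; row 3: 9/1 = 9; row 4: 13/2 = 13/2. Minimum is 2 at row 1 (s1 leaves); pivot element 2.
Divide row 1 by 2; eliminate column x3 from the other rows.
Row 2 update in column s1: 0 − 3·(1/2) = -3/2.

-3/2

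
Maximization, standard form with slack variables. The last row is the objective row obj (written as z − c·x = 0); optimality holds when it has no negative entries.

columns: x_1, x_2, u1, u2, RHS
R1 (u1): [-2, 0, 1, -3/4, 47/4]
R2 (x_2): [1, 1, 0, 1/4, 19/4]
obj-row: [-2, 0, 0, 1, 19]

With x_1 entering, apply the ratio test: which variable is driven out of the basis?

x_2

Column x_1 entries and ratios — u1: -2 ≤ 0, skip; x_2: (19/4)/1 = 19/4.
Smallest ratio is 19/4 in the row of x_2, so x_2 leaves.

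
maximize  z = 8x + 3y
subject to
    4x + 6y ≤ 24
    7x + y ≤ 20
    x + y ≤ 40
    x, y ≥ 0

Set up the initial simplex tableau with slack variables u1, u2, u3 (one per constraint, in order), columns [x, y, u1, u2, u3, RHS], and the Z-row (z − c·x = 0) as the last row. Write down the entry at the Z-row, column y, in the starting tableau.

The Z-row carries the negated objective coefficients: the y entry is -3.

-3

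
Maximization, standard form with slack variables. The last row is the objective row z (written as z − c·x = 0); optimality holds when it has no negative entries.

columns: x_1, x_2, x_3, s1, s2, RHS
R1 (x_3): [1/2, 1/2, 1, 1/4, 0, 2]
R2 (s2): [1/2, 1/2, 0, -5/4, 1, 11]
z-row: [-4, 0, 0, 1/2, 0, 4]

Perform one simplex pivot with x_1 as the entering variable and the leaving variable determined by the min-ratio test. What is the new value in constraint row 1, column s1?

Ratio test on column x_1 — row 1: 2/(1/2) = 4; row 2: 11/(1/2) = 22. Minimum is 4 at row 1 (x_3 leaves); pivot element 1/2.
Divide row 1 by 1/2; eliminate column x_1 from the other rows.
In the new row 1, the s1 entry is the old entry divided by the pivot: (1/4)/(1/2) = 1/2.

1/2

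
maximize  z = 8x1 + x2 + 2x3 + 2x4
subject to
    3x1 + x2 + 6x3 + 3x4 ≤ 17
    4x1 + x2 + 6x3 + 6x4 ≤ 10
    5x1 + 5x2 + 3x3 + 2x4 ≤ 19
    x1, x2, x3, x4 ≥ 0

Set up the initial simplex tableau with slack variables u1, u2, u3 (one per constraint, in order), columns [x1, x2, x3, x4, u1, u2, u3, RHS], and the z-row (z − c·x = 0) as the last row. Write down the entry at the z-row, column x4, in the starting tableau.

The z-row carries the negated objective coefficients: the x4 entry is -2.

-2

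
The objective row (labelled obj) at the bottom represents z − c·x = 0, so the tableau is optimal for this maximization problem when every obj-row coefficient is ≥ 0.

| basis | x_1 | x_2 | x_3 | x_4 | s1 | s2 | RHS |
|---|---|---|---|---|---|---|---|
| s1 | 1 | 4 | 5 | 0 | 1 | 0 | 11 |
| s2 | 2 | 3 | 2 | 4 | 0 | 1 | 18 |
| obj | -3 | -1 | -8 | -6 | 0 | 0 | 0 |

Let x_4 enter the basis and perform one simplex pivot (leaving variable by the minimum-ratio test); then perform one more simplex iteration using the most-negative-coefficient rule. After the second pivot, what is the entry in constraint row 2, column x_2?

Ratio test on column x_4 — row 1: entry 0 ≤ 0; row 2: 18/4 = 9/2. Minimum is 9/2 at row 2 (s2 leaves); pivot element 4.
Divide row 2 by 4; eliminate column x_4 from the other rows.
Second iteration: most negative obj-row entry is -5 in column x_3, so x_3 enters.
Ratio test on column x_3 — row 1: 11/5 = 11/5; row 2: (9/2)/(1/2) = 9. Minimum is 11/5 at row 1 (s1 leaves); pivot element 5.
Divide row 1 by 5; eliminate column x_3 from the other rows.
After both pivots, the entry at constraint row 2, column x_2 is 7/20.

7/20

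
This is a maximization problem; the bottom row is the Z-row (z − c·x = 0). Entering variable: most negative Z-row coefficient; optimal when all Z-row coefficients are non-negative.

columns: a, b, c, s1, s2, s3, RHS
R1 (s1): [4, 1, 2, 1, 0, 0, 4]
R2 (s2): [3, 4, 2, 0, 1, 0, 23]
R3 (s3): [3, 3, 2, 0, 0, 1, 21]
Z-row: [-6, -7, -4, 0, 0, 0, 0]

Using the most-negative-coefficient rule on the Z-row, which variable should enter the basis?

Negative Z-row entries: a: -6, b: -7, c: -4.
The most negative is -7 in column b, so b enters.

b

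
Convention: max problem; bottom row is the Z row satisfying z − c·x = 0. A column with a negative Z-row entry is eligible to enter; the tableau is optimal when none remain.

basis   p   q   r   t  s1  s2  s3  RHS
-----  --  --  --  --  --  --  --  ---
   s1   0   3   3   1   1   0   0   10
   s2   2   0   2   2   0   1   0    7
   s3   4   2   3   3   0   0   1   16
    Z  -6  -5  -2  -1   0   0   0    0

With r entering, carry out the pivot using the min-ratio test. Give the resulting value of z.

20/3

Ratio test on column r — row 1: 10/3 = 10/3; row 2: 7/2 = 7/2; row 3: 16/3 = 16/3. Minimum is 10/3 at row 1 (s1 leaves); pivot element 3.
Pivot on row 1; the Z-row RHS becomes 0 − (-2)·(10/3) = 20/3.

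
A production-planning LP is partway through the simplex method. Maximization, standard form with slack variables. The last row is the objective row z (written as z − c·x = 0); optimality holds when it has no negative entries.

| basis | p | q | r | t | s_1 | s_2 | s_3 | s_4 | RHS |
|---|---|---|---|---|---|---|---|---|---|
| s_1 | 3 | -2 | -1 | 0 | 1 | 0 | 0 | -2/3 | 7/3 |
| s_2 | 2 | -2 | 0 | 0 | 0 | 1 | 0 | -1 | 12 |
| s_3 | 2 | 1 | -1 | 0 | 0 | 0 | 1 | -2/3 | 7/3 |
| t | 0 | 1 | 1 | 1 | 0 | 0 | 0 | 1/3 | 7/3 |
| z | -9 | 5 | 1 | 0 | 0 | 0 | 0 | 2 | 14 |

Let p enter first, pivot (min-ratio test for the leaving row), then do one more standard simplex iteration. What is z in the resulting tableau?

Ratio test on column p — row 1: (7/3)/3 = 7/9; row 2: 12/2 = 6; row 3: (7/3)/2 = 7/6; row 4: entry 0 ≤ 0. Minimum is 7/9 at row 1 (s_1 leaves); pivot element 3.
Pivot on row 1; the z-row RHS becomes 14 − (-9)·(7/9) = 21.
Next entering variable (most negative z-row entry -2): r.
Ratio test on column r — row 1: entry -1/3 ≤ 0; row 2: (94/9)/(2/3) = 47/3; row 3: entry -1/3 ≤ 0; row 4: (7/3)/1 = 7/3. Minimum is 7/3 at row 4 (t leaves); pivot element 1.
After the second pivot the z-row RHS is 21 − (-2)·(7/3) = 77/3.

77/3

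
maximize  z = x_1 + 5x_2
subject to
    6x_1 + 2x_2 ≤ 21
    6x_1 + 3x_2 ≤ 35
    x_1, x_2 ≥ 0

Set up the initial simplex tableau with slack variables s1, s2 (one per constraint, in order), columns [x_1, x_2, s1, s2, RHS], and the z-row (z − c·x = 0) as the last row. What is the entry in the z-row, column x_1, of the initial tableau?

The z-row carries the negated objective coefficients: the x_1 entry is -1.

-1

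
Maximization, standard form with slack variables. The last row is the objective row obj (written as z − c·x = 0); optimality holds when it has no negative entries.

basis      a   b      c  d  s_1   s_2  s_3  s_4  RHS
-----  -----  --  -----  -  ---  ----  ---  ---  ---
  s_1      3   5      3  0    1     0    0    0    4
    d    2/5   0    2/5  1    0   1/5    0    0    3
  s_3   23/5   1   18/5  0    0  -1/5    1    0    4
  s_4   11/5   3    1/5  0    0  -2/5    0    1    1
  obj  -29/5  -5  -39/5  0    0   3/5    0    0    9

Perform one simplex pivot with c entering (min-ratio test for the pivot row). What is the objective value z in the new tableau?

53/3

Ratio test on column c — row 1: 4/3 = 4/3; row 2: 3/(2/5) = 15/2; row 3: 4/(18/5) = 10/9; row 4: 1/(1/5) = 5. Minimum is 10/9 at row 3 (s_3 leaves); pivot element 18/5.
Pivot on row 3; the obj-row RHS becomes 9 − (-39/5)·(10/9) = 53/3.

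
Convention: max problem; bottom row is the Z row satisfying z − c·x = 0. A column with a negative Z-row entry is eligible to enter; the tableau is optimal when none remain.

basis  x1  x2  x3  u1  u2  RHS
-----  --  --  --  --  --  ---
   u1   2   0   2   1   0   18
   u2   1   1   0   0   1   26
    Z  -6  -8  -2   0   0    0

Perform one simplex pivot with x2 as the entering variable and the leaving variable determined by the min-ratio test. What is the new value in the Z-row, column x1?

Ratio test on column x2 — row 1: entry 0 ≤ 0; row 2: 26/1 = 26. Minimum is 26 at row 2 (u2 leaves); pivot element 1.
Divide row 2 by 1; eliminate column x2 from the other rows.
Z-row update in column x1: -6 − (-8)·1 = 2.

2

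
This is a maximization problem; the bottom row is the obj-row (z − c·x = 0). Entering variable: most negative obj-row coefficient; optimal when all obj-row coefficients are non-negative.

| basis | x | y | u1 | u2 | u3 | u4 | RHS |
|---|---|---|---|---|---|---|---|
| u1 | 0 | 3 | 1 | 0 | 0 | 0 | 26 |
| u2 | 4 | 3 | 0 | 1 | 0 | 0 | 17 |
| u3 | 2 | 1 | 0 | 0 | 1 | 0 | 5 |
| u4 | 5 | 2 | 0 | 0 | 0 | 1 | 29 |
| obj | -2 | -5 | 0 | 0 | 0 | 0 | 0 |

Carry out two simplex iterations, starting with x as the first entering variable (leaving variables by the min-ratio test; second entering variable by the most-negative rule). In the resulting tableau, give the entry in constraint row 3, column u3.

1

Ratio test on column x — row 1: entry 0 ≤ 0; row 2: 17/4 = 17/4; row 3: 5/2 = 5/2; row 4: 29/5 = 29/5. Minimum is 5/2 at row 3 (u3 leaves); pivot element 2.
Divide row 3 by 2; eliminate column x from the other rows.
Second iteration: most negative obj-row entry is -4 in column y, so y enters.
Ratio test on column y — row 1: 26/3 = 26/3; row 2: 7/1 = 7; row 3: (5/2)/(1/2) = 5; row 4: entry -1/2 ≤ 0. Minimum is 5 at row 3 (x leaves); pivot element 1/2.
Divide row 3 by 1/2; eliminate column y from the other rows.
After both pivots, the entry at constraint row 3, column u3 is 1.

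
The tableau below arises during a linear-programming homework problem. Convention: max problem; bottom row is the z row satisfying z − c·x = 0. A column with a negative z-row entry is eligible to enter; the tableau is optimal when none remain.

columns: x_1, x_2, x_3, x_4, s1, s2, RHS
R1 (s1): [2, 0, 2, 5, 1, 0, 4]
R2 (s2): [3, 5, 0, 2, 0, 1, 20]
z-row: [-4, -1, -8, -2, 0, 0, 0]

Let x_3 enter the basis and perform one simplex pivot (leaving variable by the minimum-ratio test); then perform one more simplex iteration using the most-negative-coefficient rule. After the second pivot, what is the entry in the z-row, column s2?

Ratio test on column x_3 — row 1: 4/2 = 2; row 2: entry 0 ≤ 0. Minimum is 2 at row 1 (s1 leaves); pivot element 2.
Divide row 1 by 2; eliminate column x_3 from the other rows.
Second iteration: most negative z-row entry is -1 in column x_2, so x_2 enters.
Ratio test on column x_2 — row 1: entry 0 ≤ 0; row 2: 20/5 = 4. Minimum is 4 at row 2 (s2 leaves); pivot element 5.
Divide row 2 by 5; eliminate column x_2 from the other rows.
After both pivots, the entry at the z-row, column s2 is 1/5.

1/5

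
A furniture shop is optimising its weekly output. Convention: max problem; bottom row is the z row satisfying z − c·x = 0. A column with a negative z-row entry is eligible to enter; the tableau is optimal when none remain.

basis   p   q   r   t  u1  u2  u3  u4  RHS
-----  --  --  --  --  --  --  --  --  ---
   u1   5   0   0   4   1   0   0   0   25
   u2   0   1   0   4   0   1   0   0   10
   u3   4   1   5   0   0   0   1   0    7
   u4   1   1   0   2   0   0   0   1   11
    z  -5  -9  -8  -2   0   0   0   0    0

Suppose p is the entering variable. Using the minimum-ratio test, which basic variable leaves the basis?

Column p entries and ratios — u1: 25/5 = 5; u2: 0 ≤ 0, skip; u3: 7/4 = 7/4; u4: 11/1 = 11.
Smallest ratio is 7/4 in the row of u3, so u3 leaves.

u3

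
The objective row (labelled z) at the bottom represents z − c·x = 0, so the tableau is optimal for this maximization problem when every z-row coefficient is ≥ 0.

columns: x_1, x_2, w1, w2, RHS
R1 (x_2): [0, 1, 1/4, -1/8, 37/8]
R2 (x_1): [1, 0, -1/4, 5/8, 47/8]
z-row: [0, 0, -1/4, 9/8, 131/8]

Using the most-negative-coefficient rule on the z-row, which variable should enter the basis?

Negative z-row entries: w1: -1/4.
The most negative is -1/4 in column w1, so w1 enters.

w1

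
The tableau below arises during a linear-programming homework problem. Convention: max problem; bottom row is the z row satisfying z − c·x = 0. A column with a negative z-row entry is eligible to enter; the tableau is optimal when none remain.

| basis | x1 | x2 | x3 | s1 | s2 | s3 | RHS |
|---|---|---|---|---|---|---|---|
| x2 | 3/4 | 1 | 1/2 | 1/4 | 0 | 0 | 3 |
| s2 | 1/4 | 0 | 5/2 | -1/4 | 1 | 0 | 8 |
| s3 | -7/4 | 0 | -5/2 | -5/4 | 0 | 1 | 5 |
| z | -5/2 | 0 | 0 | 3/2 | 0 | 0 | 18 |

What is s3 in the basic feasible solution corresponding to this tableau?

s3 is basic (row 3); its value is the RHS of that row, 5.

5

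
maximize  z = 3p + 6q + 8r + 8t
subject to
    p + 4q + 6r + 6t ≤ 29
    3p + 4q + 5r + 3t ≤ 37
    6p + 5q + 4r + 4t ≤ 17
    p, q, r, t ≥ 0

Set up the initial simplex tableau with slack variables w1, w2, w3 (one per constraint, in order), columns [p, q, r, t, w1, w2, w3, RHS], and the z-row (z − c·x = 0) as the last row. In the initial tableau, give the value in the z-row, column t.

The z-row carries the negated objective coefficients: the t entry is -8.

-8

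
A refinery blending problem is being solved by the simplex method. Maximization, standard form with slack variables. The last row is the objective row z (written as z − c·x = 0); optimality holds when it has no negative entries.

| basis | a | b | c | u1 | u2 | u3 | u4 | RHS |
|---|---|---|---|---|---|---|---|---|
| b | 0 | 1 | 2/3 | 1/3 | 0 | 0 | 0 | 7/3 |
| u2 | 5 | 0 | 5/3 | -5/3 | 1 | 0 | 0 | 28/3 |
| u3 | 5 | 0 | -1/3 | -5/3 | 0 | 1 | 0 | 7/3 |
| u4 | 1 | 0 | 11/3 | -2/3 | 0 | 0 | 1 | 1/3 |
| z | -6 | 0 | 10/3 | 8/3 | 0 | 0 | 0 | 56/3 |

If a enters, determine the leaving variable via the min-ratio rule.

u4

Column a entries and ratios — b: 0 ≤ 0, skip; u2: (28/3)/5 = 28/15; u3: (7/3)/5 = 7/15; u4: (1/3)/1 = 1/3.
Smallest ratio is 1/3 in the row of u4, so u4 leaves.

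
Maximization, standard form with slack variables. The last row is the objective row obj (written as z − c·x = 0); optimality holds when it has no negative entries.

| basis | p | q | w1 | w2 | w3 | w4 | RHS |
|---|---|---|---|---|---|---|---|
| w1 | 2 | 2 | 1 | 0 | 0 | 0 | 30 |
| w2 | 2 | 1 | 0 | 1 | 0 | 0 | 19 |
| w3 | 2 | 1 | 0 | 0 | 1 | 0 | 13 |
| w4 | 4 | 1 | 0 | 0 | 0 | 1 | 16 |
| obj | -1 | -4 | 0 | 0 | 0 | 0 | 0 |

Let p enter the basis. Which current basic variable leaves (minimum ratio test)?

Column p entries and ratios — w1: 30/2 = 15; w2: 19/2 = 19/2; w3: 13/2 = 13/2; w4: 16/4 = 4.
Smallest ratio is 4 in the row of w4, so w4 leaves.

w4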